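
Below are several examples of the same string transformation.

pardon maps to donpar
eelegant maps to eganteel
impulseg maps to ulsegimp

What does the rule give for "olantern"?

nternola

In each case the input is transformed by: move the first 3 characters to the end (rotate left by 3).
On "olantern" that produces "nternola".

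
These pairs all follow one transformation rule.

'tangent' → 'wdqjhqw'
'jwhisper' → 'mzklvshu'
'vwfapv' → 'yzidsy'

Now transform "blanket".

eodqnhw

Looking at the pairs, the operation is to shift every letter 3 places forward in the alphabet (wrapping around).
So "blanket" becomes "eodqnhw".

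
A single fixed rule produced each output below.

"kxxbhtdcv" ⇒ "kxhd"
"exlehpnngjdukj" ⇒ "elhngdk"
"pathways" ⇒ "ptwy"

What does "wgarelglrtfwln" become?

waegrfl

The transformation: move the last character to the front, then keep every other character starting from the second (positions 2nd, 4th, 6th, ...).
"wgarelglrtfwln" → "nwgarelglrtfwl" → "waegrfl".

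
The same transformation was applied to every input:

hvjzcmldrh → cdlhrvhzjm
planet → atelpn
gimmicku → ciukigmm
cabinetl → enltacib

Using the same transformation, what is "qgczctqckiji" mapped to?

cqikijgqzctc

Each output is the input with this applied: swap each adjacent pair of characters (1↔2, 3↔4, ...), then swap the front and back halves of the string.
Working it through for "qgczctqckiji": intermediate "gqzctccqikij", final "cqikijgqzctc".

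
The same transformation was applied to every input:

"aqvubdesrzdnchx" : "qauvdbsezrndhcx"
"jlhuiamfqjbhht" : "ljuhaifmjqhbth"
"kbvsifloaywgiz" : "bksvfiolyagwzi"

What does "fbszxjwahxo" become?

The pattern: swap each adjacent pair of characters (1↔2, 3↔4, ...).
"fbszxjwahxo" → "bfzsjxawxho".

bfzsjxawxho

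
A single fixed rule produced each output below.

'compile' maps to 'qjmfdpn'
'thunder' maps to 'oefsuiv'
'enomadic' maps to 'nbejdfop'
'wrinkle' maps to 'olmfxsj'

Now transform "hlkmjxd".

nkyeiml

Looking at the pairs, the operation is to move the first 3 characters to the end (rotate left by 3), then shift every letter 1 place forward in the alphabet (wrapping around).
"hlkmjxd" → "mjxdhlk" → "nkyeiml".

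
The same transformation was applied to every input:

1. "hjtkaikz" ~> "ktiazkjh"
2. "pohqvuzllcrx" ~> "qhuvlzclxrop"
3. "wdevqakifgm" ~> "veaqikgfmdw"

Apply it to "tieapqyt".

aeqptyit

In each case the input is transformed by: swap each adjacent pair of characters (1↔2, 3↔4, ...), then move the first 2 characters to the end (rotate left by 2).
On "tieapqyt": the first step gives "itaeqpty", and the second then gives "aeqptyit".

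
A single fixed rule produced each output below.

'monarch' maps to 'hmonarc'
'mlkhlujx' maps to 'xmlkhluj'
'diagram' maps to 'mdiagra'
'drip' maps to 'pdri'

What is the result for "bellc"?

Rule — move the last character to the front.
"bellc" → "cbell".

cbell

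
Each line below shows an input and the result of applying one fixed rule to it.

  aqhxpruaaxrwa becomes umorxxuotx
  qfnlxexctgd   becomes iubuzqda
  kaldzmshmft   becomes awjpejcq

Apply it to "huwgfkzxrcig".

dchwuozfd

The pattern: delete the first 3 characters, then shift every letter 3 places backward in the alphabet (wrapping around).
Working it through for "huwgfkzxrcig": intermediate "gfkzxrcig", final "dchwuozfd".
(Check on "kaldzmshmft": → "dzmshmft" → "awjpejcq" ✓)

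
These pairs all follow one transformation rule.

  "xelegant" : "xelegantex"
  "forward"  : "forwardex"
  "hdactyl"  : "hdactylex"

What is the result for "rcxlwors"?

rcxlworsex

In each case the input is transformed by: append "ex".
On "rcxlwors" that produces "rcxlworsex".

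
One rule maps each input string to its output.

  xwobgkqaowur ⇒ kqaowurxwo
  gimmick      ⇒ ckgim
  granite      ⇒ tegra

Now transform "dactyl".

ldac

In each case the input is transformed by: move the first 3 characters to the end (rotate left by 3), then delete the first 2 characters.
On "dactyl": the first step gives "tyldac", and the second then gives "ldac".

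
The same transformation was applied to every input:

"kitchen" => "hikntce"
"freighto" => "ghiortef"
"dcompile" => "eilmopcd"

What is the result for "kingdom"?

In each case the input is transformed by: sort the characters into alphabetical order, then move the first 2 characters to the end (rotate left by 2).
For "kingdom", step one produces "dgikmno"; step two turns that into "ikmnodg".

ikmnodg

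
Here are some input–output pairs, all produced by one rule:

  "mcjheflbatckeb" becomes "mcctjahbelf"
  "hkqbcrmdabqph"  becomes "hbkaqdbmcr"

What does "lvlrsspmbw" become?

lpvslsr

The rule is to delete the last 3 characters, then take characters alternately from the front and the back (1st, last, 2nd, 2nd-last, ...).
Applying both steps to "lvlrsspmbw": "lvlrssp", then "lpvslsr".
(Check on "mcjheflbatckeb": → "mcjheflbatc" → "mcctjahbelf" ✓)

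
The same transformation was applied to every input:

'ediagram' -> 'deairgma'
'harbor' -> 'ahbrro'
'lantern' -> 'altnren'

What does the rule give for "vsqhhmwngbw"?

Rule — swap each adjacent pair of characters (1↔2, 3↔4, ...).
Applying that to "vsqhhmwngbw" gives "svhqmhnwbgw".

svhqmhnwbgw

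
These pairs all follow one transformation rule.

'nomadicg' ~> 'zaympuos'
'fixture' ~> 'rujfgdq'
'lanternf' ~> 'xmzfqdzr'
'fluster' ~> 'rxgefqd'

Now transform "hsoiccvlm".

teauoohxy

The rule is to shift every letter 12 places forward in the alphabet (wrapping around).
"hsoiccvlm" → "teauoohxy".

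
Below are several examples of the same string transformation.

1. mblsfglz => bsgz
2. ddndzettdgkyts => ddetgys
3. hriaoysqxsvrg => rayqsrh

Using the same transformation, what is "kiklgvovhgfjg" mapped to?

ilvvgjk

The transformation: move the first character to the end, then keep every other character starting from the first (positions 1st, 3rd, 5th, ...).
For "kiklgvovhgfjg", step one produces "iklgvovhgfjgk"; step two turns that into "ilvvgjk".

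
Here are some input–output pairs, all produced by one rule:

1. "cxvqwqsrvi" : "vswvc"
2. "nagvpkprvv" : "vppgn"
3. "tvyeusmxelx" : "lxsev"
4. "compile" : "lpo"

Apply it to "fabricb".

The pattern: reverse the string, then keep every other character starting from the second (positions 2nd, 4th, 6th, ...).
For "fabricb", step one produces "bcirbaf"; step two turns that into "cra".
(Check on "cxvqwqsrvi": → "ivrsqwqvxc" → "vswvc" ✓)

cra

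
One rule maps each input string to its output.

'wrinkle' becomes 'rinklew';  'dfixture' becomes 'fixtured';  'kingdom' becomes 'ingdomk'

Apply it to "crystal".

rystalc

In each case the input is transformed by: move the first character to the end.
So "crystal" becomes "rystalc".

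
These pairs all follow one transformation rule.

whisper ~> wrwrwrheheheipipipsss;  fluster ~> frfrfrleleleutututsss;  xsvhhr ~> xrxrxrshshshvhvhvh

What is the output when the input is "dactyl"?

dldldlayayayctctct

Each output is the input with this applied: repeat every character 3 times, then take characters alternately from the front and the back (1st, last, 2nd, 2nd-last, ...).
"dactyl" → "dddaaaccctttyyylll" → "dldldlayayayctctct".
(Check on "xsvhhr": → "xxxsssvvvhhhhhhrrr" → "xrxrxrshshshvhvhvh" ✓)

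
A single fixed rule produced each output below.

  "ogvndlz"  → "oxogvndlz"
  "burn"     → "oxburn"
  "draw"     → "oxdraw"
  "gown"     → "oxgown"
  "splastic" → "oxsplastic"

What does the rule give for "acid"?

oxacid

What's happening: prepend "ox".
Applying that to "acid" gives "oxacid".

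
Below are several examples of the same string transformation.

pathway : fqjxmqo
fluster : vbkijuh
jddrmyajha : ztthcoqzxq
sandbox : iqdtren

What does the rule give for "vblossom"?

The transformation: shift every letter 10 places backward in the alphabet (wrapping around).
On "vblossom" that produces "lrbeiiec".

lrbeiiec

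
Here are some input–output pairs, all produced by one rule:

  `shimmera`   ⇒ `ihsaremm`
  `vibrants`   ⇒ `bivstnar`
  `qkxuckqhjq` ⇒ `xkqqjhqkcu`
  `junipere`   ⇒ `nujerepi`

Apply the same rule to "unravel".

In each case the input is transformed by: move the first 3 characters to the end (rotate left by 3), then reverse the string.
Working it through for "unravel": intermediate "avelunr", final "rnuleva".

rnuleva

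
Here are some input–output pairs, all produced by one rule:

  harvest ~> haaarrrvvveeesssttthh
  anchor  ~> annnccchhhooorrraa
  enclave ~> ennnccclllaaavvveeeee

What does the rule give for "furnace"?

fuuurrrnnnaaaccceeeff

Rule — repeat every character 3 times, then move the first 2 characters to the end (rotate left by 2).
Working it through for "furnace": intermediate "fffuuurrrnnnaaaccceee", final "fuuurrrnnnaaaccceeeff".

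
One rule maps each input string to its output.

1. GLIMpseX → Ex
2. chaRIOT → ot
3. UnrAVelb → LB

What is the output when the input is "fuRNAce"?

CE

The transformation: flip the case of every letter, then keep only the last 2 characters.
For "fuRNAce" the result is "CE".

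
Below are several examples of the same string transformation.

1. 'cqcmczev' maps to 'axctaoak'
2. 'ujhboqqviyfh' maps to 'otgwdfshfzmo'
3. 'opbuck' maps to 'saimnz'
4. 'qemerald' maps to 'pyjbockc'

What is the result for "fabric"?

pgadyz

Rule — swap the front and back halves of the string, then shift every letter 2 places backward in the alphabet (wrapping around).
Applying both steps to "fabric": "ricfab", then "pgadyz".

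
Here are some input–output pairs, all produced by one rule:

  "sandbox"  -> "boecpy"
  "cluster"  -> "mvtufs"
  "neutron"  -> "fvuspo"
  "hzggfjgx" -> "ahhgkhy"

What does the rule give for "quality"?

vbmjuz

Looking at the pairs, the operation is to delete the first character, then shift every letter 1 place forward in the alphabet (wrapping around).
On "quality" that produces "vbmjuz".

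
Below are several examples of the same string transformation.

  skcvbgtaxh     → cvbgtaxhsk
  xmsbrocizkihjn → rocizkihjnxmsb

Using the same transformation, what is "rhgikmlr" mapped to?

The rule is to move the last 3 characters to the front (rotate right by 3), then swap the front and back halves of the string.
For "rhgikmlr", step one produces "mlrrhgik"; step two turns that into "hgikmlrr".
(Check on "xmsbrocizkihjn": → "hjnxmsbrocizki" → "rocizkihjnxmsb" ✓)

hgikmlrr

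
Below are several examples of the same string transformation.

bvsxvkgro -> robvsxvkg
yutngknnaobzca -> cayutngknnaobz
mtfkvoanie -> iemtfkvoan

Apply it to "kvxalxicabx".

bxkvxalxica

The rule is to move the last 2 characters to the front (rotate right by 2).
Doing the same to "kvxalxicabx": "bxkvxalxica".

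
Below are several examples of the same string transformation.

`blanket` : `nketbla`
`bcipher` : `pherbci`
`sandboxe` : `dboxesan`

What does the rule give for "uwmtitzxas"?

titzxasuwm

What's happening: move the first 3 characters to the end (rotate left by 3).
Doing the same to "uwmtitzxas": "titzxasuwm".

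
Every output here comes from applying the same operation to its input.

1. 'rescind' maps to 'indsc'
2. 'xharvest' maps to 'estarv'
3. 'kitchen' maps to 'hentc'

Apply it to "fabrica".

icabr

The rule is to delete the first 2 characters, then move the last 3 characters to the front (rotate right by 3).
"fabrica" → "icabr".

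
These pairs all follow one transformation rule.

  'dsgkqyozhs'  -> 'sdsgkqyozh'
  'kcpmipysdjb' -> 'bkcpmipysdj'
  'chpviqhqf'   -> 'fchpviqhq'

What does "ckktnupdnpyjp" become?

The rule is to move the last character to the front.
Applying that to "ckktnupdnpyjp" gives "pckktnupdnpyj".

pckktnupdnpyj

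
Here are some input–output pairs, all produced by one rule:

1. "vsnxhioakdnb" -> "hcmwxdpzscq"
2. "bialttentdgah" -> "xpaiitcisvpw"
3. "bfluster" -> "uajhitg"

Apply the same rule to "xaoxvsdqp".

What's happening: delete the first character, then shift every letter 11 places backward in the alphabet (wrapping around).
"xaoxvsdqp" → "pdmkhsfe".

pdmkhsfe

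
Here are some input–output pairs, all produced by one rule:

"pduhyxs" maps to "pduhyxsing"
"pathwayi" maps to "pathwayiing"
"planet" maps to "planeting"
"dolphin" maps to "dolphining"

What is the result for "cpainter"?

cpaintering

The transformation: append "ing".
Applying that to "cpainter" gives "cpaintering".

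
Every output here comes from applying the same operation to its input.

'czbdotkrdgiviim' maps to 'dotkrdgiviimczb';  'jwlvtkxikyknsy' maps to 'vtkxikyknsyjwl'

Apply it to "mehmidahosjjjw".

The transformation: move the first 3 characters to the end (rotate left by 3).
Applying that to "mehmidahosjjjw" gives "midahosjjjwmeh".

midahosjjjwmeh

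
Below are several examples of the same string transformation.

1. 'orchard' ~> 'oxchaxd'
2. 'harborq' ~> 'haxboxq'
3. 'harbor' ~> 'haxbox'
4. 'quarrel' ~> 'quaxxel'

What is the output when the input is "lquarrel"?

Looking at the pairs, the operation is to replace every "r" with "x".
Doing the same to "lquarrel": "lquaxxel".

lquaxxel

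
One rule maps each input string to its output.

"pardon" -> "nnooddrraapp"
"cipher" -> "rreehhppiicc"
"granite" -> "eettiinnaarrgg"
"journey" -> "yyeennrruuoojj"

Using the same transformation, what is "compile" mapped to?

eelliippmmoocc

Each output is the input with this applied: reverse the string, then double every character.
For "compile", step one produces "elipmoc"; step two turns that into "eelliippmmoocc".
(Check on "granite": → "etinarg" → "eettiinnaarrgg" ✓)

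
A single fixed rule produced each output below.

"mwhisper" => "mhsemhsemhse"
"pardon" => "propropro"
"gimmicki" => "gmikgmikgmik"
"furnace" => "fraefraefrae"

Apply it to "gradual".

In each case the input is transformed by: keep every other character starting from the first (positions 1st, 3rd, 5th, ...), then write the whole string 3 times in a row.
For "gradual", step one produces "gaul"; step two turns that into "gaulgaulgaul".
(Check on "gimmicki": → "gmik" → "gmikgmikgmik" ✓)

gaulgaulgaul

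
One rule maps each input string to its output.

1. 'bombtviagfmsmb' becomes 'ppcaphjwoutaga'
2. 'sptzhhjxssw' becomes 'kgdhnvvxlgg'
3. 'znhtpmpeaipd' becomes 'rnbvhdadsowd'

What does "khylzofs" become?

gyvmznct

What's happening: shift every letter 12 places backward in the alphabet (wrapping around), then move the last character to the front.
On "khylzofs": the first step gives "yvmznctg", and the second then gives "gyvmznct".
(Check on "sptzhhjxssw": → "gdhnvvxlggk" → "kgdhnvvxlgg" ✓)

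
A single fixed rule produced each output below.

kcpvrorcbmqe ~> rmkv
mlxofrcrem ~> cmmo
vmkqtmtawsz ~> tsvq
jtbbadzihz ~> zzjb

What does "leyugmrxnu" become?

The rule is to keep one character in every 3, starting at position 1 (positions 1st, 4th, 7th, ...), then move the last 2 characters to the front (rotate right by 2).
On "leyugmrxnu": the first step gives "luru", and the second then gives "rulu".

rulu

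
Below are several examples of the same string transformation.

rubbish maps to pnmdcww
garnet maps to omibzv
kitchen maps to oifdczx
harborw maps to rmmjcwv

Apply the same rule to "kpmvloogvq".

The pattern: sort the characters into reverse alphabetical order, then shift every letter 5 places backward in the alphabet (wrapping around).
Working it through for "kpmvloogvq": intermediate "vvqpoomlkg", final "qqlkjjhgfb".
(Check on "garnet": → "trngea" → "omibzv" ✓)

qqlkjjhgfb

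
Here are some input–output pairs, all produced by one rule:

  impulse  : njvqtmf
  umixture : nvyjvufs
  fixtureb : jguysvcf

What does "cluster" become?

mdtvfus

In each case the input is transformed by: shift every letter 1 place forward in the alphabet (wrapping around), then swap each adjacent pair of characters (1↔2, 3↔4, ...).
Applying both steps to "cluster": "dmvtufs", then "mdtvfus".
(Check on "impulse": → "jnqvmtf" → "njvqtmf" ✓)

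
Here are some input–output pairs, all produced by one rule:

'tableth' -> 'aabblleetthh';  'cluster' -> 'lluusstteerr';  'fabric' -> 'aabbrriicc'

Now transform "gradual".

In each case the input is transformed by: double every character, then delete the first 2 characters.
For "gradual", step one produces "ggrraadduuaall"; step two turns that into "rraadduuaall".

rraadduuaall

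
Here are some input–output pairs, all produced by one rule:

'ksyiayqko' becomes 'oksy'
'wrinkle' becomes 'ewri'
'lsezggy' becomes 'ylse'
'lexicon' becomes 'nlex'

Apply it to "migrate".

Looking at the pairs, the operation is to move the first 3 characters to the end (rotate left by 3), then keep only the last 4 characters.
For "migrate", step one produces "ratemig"; step two turns that into "emig".

emig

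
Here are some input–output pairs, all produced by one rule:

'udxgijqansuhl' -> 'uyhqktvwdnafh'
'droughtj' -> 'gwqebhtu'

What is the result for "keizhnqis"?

Rule — shift every letter 13 places forward in the alphabet (wrapping around) — i.e. ROT13, then move the last 2 characters to the front (rotate right by 2).
On "keizhnqis": the first step gives "xrvmuadvf", and the second then gives "vfxrvmuad".

vfxrvmuad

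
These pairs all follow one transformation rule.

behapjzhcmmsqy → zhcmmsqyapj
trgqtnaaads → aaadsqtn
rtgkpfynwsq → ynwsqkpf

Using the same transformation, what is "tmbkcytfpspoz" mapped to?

tfpspozkcy

What's happening: delete the first 3 characters, then move the first 3 characters to the end (rotate left by 3).
Working it through for "tmbkcytfpspoz": intermediate "kcytfpspoz", final "tfpspozkcy".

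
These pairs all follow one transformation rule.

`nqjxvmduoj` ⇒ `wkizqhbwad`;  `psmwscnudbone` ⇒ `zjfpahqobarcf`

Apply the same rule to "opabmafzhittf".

noznsmuvggsbc

Looking at the pairs, the operation is to move the first 2 characters to the end (rotate left by 2), then shift every letter 13 places forward in the alphabet (wrapping around) — i.e. ROT13.
For "opabmafzhittf", step one produces "abmafzhittfop"; step two turns that into "noznsmuvggsbc".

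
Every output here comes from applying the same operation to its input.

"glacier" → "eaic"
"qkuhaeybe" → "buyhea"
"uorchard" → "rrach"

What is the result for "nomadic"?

The pattern: take characters alternately from the front and the back (1st, last, 2nd, 2nd-last, ...), then delete the first 3 characters.
Doing the same to "nomadic": "imda".

imda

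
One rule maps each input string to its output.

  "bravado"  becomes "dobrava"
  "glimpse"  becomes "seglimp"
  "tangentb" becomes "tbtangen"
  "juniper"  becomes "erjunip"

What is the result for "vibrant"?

Rule — move the last 2 characters to the front (rotate right by 2).
Doing the same to "vibrant": "ntvibra".

ntvibra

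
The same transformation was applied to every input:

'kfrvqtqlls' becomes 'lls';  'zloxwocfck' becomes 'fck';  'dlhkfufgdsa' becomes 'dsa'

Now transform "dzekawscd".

scd

Looking at the pairs, the operation is to keep only the last 3 characters.
"dzekawscd" → "scd".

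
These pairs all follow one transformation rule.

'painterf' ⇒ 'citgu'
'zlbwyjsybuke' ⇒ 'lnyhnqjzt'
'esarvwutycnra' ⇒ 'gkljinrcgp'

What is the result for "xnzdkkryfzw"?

szzgnuol

The rule is to delete the first 3 characters, then shift every letter 11 places backward in the alphabet (wrapping around).
"xnzdkkryfzw" → "dkkryfzw" → "szzgnuol".
(Check on "zlbwyjsybuke": → "wyjsybuke" → "lnyhnqjzt" ✓)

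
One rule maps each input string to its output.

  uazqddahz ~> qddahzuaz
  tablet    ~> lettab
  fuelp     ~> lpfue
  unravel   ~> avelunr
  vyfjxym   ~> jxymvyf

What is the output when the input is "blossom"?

ssomblo

The pattern: move the first 3 characters to the end (rotate left by 3).
Applying that to "blossom" gives "ssomblo".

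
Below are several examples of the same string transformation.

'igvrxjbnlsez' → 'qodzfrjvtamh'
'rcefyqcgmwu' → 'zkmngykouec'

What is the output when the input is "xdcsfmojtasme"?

flkanuwrbiaum

Each output is the input with this applied: shift every letter 8 places forward in the alphabet (wrapping around).
Doing the same to "xdcsfmojtasme": "flkanuwrbiaum".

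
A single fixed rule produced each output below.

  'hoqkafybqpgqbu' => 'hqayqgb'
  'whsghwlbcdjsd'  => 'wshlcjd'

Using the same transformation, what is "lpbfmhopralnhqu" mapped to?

lbmorlhu

In each case the input is transformed by: keep every other character starting from the first (positions 1st, 3rd, 5th, ...).
"lpbfmhopralnhqu" → "lbmorlhu".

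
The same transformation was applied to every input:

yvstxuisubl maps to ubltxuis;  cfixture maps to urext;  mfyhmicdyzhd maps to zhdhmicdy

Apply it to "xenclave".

Each output is the input with this applied: delete the first 3 characters, then move the last 3 characters to the front (rotate right by 3).
On "xenclave" that produces "avecl".

avecl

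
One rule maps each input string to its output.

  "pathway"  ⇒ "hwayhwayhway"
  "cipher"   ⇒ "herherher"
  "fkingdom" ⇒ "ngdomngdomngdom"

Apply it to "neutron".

What's happening: delete the first 3 characters, then write the whole string 3 times in a row.
Working it through for "neutron": intermediate "tron", final "trontrontron".
(Check on "fkingdom": → "ngdom" → "ngdomngdomngdom" ✓)

trontrontron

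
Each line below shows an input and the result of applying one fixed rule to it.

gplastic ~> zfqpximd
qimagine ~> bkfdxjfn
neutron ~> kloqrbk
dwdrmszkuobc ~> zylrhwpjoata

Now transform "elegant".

In each case the input is transformed by: reverse the string, then shift every letter 3 places backward in the alphabet (wrapping around).
Starting from "elegant": after the first operation, "tnagele"; after the second, "qkxdbib".

qkxdbib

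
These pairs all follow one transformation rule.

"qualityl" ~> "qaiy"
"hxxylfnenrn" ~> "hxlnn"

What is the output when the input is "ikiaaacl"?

iiac

Rule — swap each adjacent pair of characters (1↔2, 3↔4, ...), then keep every other character starting from the second (positions 2nd, 4th, 6th, ...).
On "ikiaaacl": the first step gives "kiaiaalc", and the second then gives "iiac".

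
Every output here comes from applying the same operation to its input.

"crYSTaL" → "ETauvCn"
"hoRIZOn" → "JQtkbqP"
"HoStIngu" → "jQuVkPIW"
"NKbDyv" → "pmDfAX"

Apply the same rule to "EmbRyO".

Looking at the pairs, the operation is to flip the case of every letter, then shift every letter 2 places forward in the alphabet (wrapping around).
So "EmbRyO" becomes "gODtAq".

gODtAq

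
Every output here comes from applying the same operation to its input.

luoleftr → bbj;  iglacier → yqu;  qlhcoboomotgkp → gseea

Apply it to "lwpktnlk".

bab

The pattern: keep one character in every 3, starting at position 1 (positions 1st, 4th, 7th, ...), then shift every letter 10 places backward in the alphabet (wrapping around).
"lwpktnlk" → "lkl" → "bab".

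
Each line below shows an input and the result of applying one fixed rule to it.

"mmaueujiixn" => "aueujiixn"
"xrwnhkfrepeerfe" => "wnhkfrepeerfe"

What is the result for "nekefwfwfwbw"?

The rule is to delete the first 2 characters.
So "nekefwfwfwbw" becomes "kefwfwfwbw".

kefwfwfwbw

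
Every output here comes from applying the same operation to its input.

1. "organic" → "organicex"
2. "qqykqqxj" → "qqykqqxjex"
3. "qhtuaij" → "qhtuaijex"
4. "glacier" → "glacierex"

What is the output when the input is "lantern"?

lanternex

The rule is to append "ex".
On "lantern" that produces "lanternex".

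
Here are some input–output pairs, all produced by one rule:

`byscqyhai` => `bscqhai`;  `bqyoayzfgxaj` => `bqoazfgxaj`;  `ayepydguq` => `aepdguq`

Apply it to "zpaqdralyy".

zpaqdral

Rule — remove every "y".
So "zpaqdralyy" becomes "zpaqdral".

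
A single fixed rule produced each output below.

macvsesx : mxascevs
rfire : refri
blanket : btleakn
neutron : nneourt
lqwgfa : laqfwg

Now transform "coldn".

Rule — take characters alternately from the front and the back (1st, last, 2nd, 2nd-last, ...).
"coldn" → "cnodl".

cnodl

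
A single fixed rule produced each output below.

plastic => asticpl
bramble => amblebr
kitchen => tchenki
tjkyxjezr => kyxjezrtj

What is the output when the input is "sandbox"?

Each output is the input with this applied: move the first 2 characters to the end (rotate left by 2).
Doing the same to "sandbox": "ndboxsa".

ndboxsa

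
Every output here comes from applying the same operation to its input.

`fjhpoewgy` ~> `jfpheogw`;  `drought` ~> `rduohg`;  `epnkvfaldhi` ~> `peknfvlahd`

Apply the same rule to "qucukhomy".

uquchkmo

Looking at the pairs, the operation is to delete the last character, then swap each adjacent pair of characters (1↔2, 3↔4, ...).
On "qucukhomy": the first step gives "qucukhom", and the second then gives "uquchkmo".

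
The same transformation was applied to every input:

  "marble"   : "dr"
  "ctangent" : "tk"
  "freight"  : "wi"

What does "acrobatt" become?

Looking at the pairs, the operation is to shift every letter 9 places backward in the alphabet (wrapping around), then keep only the first 2 characters.
Applying that to "acrobatt" gives "rt".
(Check on "freight": → "wivzxyk" → "wi" ✓)

rt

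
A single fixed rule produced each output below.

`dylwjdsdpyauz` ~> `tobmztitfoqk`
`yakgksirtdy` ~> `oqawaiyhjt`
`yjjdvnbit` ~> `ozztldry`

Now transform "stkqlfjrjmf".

ijagbvzhzc

The pattern: shift every letter 10 places backward in the alphabet (wrapping around), then delete the last character.
Applying both steps to "stkqlfjrjmf": "ijagbvzhzcv", then "ijagbvzhzc".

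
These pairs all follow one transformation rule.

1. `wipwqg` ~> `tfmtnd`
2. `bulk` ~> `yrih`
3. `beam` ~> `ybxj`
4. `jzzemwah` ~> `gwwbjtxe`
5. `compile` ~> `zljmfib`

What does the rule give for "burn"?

yrok

What's happening: shift every letter 3 places backward in the alphabet (wrapping around).
So "burn" becomes "yrok".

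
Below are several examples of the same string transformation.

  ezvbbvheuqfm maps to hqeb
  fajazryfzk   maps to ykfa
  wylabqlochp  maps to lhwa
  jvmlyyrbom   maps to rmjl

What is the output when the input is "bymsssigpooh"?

iobs

Each output is the input with this applied: keep one character in every 3, starting at position 1 (positions 1st, 4th, 7th, ...), then move the first 2 characters to the end (rotate left by 2).
Working it through for "bymsssigpooh": intermediate "bsio", final "iobs".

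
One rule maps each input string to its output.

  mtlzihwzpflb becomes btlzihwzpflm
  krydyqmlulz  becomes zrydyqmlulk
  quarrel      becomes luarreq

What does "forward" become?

The transformation: swap the first and last characters.
Applying that to "forward" gives "dorwarf".

dorwarf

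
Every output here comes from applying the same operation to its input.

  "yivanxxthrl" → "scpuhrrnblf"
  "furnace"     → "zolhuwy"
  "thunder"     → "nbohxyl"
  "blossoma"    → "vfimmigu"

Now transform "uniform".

ohczilg

In each case the input is transformed by: shift every letter 6 places backward in the alphabet (wrapping around).
On "uniform" that produces "ohczilg".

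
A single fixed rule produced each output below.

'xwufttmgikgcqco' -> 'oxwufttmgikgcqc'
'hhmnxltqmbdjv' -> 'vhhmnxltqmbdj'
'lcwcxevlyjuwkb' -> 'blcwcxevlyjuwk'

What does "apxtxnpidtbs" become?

The transformation: move the last character to the front.
Applying that to "apxtxnpidtbs" gives "sapxtxnpidtb".

sapxtxnpidtb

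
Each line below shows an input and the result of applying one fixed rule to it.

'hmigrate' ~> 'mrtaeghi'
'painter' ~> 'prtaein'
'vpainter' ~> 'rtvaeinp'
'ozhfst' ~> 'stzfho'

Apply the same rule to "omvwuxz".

wxzmouv

The rule is to sort the characters into alphabetical order, then move the last 3 characters to the front (rotate right by 3).
"omvwuxz" → "mouvwxz" → "wxzmouv".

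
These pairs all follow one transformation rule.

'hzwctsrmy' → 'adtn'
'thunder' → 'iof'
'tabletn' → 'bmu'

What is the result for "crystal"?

stb

Each output is the input with this applied: shift every letter 1 place forward in the alphabet (wrapping around), then keep every other character starting from the second (positions 2nd, 4th, 6th, ...).
Working it through for "crystal": intermediate "dsztubm", final "stb".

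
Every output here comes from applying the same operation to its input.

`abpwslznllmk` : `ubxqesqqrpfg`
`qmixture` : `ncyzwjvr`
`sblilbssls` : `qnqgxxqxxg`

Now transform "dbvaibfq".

Each output is the input with this applied: shift every letter 5 places forward in the alphabet (wrapping around), then move the first 2 characters to the end (rotate left by 2).
Applying that to "dbvaibfq" gives "afngkvig".

afngkvig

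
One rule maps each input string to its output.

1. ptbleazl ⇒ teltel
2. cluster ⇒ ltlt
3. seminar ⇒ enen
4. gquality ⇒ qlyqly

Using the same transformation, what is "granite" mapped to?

The transformation: keep one character in every 3, starting at position 2 (positions 2nd, 5th, 8th, ...), then write the whole string twice.
Applying both steps to "granite": "ri", then "riri".
(Check on "gquality": → "qly" → "qlyqly" ✓)

riri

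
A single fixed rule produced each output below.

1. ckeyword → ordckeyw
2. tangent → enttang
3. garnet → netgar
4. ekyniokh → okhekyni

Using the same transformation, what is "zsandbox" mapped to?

boxzsand

Looking at the pairs, the operation is to move the last 3 characters to the front (rotate right by 3).
On "zsandbox" that produces "boxzsand".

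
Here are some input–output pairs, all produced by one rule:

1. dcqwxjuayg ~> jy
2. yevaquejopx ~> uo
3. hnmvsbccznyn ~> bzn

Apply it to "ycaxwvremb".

Looking at the pairs, the operation is to delete the first 3 characters, then keep one character in every 3, starting at position 3 (positions 3rd, 6th, 9th, ...).
"ycaxwvremb" → "xwvremb" → "vm".

vm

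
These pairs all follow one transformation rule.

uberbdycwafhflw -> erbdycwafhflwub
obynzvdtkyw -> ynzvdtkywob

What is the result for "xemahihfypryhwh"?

In each case the input is transformed by: move the first 2 characters to the end (rotate left by 2).
Doing the same to "xemahihfypryhwh": "mahihfypryhwhxe".

mahihfypryhwhxe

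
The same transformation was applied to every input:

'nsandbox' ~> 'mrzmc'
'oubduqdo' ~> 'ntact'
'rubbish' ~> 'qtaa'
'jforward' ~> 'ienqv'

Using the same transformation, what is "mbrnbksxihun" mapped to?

Each output is the input with this applied: delete the last 3 characters, then shift every letter 1 place backward in the alphabet (wrapping around).
For "mbrnbksxihun", step one produces "mbrnbksxi"; step two turns that into "laqmajrwh".
(Check on "jforward": → "jforw" → "ienqv" ✓)

laqmajrwh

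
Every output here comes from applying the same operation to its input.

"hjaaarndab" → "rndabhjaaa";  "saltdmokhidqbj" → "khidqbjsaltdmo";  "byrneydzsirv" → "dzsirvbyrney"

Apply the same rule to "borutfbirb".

fbirbborut

The transformation: swap the front and back halves of the string.
So "borutfbirb" becomes "fbirbborut".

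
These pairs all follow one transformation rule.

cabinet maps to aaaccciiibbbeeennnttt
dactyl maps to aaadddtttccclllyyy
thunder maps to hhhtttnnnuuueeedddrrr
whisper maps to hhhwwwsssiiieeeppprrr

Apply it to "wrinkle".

The rule is to swap each adjacent pair of characters (1↔2, 3↔4, ...), then repeat every character 3 times.
"wrinkle" → "rwnilke" → "rrrwwwnnniiilllkkkeee".

rrrwwwnnniiilllkkkeee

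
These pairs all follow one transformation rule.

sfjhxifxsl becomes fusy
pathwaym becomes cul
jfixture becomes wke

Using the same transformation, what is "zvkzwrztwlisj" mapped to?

Each output is the input with this applied: keep one character in every 3, starting at position 1 (positions 1st, 4th, 7th, ...), then shift every letter 13 places forward in the alphabet (wrapping around) — i.e. ROT13.
Working it through for "zvkzwrztwlisj": intermediate "zzzlj", final "mmmyw".

mmmyw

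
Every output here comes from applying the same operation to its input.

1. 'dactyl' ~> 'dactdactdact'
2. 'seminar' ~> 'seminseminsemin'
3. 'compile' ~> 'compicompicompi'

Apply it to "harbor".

harbharbharb

The rule is to delete the last 2 characters, then write the whole string 3 times in a row.
"harbor" → "harb" → "harbharbharb".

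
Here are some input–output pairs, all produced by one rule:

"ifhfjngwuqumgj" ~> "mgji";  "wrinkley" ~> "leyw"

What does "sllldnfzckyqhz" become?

qhzs

The pattern: move the last 3 characters to the front (rotate right by 3), then keep only the first 4 characters.
For "sllldnfzckyqhz", step one produces "qhzsllldnfzcky"; step two turns that into "qhzs".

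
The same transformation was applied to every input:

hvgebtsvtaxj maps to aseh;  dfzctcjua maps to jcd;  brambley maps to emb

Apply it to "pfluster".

The rule is to keep one character in every 3, starting at position 1 (positions 1st, 4th, 7th, ...), then reverse the string.
Applying both steps to "pfluster": "pue", then "eup".

eup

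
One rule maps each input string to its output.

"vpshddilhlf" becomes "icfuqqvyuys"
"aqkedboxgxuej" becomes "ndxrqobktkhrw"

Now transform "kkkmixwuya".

Looking at the pairs, the operation is to shift every letter 13 places forward in the alphabet (wrapping around) — i.e. ROT13.
For "kkkmixwuya" the result is "xxxzvkjhln".

xxxzvkjhln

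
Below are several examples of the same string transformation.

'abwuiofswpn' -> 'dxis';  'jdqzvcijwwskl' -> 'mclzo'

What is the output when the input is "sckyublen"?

vbo

The rule is to keep one character in every 3, starting at position 1 (positions 1st, 4th, 7th, ...), then shift every letter 3 places forward in the alphabet (wrapping around).
For "sckyublen", step one produces "syl"; step two turns that into "vbo".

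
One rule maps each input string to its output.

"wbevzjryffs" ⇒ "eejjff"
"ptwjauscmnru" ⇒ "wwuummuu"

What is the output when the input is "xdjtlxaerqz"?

jjxxrr

The pattern: keep one character in every 3, starting at position 3 (positions 3rd, 6th, 9th, ...), then double every character.
Starting from "xdjtlxaerqz": after the first operation, "jxr"; after the second, "jjxxrr".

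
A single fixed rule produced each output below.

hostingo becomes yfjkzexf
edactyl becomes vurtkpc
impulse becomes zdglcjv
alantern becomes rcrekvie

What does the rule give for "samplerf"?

The rule is to shift every letter 9 places backward in the alphabet (wrapping around).
Doing the same to "samplerf": "jrdgcviw".

jrdgcviw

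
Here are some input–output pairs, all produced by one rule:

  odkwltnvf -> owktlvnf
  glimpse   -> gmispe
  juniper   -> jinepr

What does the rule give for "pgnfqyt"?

pfnyqt

What's happening: swap each adjacent pair of characters (1↔2, 3↔4, ...), then delete the first character.
Applying both steps to "pgnfqyt": "gpfnyqt", then "pfnyqt".
(Check on "glimpse": → "lgmispe" → "gmispe" ✓)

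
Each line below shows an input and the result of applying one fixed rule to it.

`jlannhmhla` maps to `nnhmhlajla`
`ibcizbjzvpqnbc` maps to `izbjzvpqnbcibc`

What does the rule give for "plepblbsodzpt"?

What's happening: move the first 3 characters to the end (rotate left by 3).
On "plepblbsodzpt" that produces "pblbsodzptple".

pblbsodzptple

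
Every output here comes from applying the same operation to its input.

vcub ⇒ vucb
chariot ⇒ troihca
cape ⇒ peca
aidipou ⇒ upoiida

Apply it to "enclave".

vnleeca

The rule is to sort the characters into reverse alphabetical order.
Applying that to "enclave" gives "vnleeca".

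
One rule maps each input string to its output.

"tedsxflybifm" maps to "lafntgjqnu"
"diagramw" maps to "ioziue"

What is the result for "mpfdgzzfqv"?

nlohhnyd

Looking at the pairs, the operation is to shift every letter 8 places forward in the alphabet (wrapping around), then delete the first 2 characters.
For "mpfdgzzfqv", step one produces "uxnlohhnyd"; step two turns that into "nlohhnyd".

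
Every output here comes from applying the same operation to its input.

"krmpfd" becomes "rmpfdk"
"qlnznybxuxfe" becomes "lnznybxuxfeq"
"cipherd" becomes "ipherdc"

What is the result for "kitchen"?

itchenk

Each output is the input with this applied: move the first character to the end.
For "kitchen" the result is "itchenk".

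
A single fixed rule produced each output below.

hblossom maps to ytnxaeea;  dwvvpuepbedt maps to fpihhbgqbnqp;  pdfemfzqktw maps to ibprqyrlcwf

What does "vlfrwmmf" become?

rhxrdiyy

In each case the input is transformed by: shift every letter 12 places forward in the alphabet (wrapping around), then move the last character to the front.
On "vlfrwmmf": the first step gives "hxrdiyyr", and the second then gives "rhxrdiyy".
(Check on "hblossom": → "tnxaeeay" → "ytnxaeea" ✓)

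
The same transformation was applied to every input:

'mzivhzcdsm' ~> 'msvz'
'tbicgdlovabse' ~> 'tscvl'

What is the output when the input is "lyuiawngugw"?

The rule is to take characters alternately from the front and the back (1st, last, 2nd, 2nd-last, ...), then keep one character in every 3, starting at position 1 (positions 1st, 4th, 7th, ...).
Applying both steps to "lyuiawngugw": "lwyguuiganw", then "lgin".

lgin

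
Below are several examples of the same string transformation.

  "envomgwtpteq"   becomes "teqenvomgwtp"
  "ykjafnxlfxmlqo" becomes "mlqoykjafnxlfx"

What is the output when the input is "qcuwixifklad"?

ladqcuwixifk

Rule — move the first 3 characters to the end (rotate left by 3), then swap the front and back halves of the string.
On "qcuwixifklad": the first step gives "wixifkladqcu", and the second then gives "ladqcuwixifk".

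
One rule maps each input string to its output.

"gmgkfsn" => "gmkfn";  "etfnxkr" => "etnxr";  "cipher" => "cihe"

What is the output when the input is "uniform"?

unfom

The rule is to double every character, then keep one character in every 3, starting at position 1 (positions 1st, 4th, 7th, ...).
Starting from "uniform": after the first operation, "uunniiffoorrmm"; after the second, "unfom".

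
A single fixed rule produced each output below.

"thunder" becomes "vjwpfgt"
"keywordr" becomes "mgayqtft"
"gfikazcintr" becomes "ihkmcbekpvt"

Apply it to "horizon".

jqtkbqp

What's happening: shift every letter 2 places forward in the alphabet (wrapping around).
Doing the same to "horizon": "jqtkbqp".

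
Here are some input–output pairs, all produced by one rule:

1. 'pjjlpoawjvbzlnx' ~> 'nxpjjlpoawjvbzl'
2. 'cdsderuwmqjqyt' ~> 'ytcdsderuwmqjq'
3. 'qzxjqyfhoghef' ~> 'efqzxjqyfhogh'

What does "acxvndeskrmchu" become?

What's happening: move the last 2 characters to the front (rotate right by 2).
Applying that to "acxvndeskrmchu" gives "huacxvndeskrmc".

huacxvndeskrmc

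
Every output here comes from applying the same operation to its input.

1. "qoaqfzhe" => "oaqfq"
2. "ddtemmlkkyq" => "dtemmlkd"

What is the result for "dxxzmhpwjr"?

In each case the input is transformed by: delete the last 3 characters, then move the first character to the end.
Starting from "dxxzmhpwjr": after the first operation, "dxxzmhp"; after the second, "xxzmhpd".
(Check on "ddtemmlkkyq": → "ddtemmlk" → "dtemmlkd" ✓)

xxzmhpd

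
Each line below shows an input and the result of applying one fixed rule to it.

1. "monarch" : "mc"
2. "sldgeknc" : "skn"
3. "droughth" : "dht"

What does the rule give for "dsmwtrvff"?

drv

The transformation: swap each adjacent pair of characters (1↔2, 3↔4, ...), then keep one character in every 3, starting at position 2 (positions 2nd, 5th, 8th, ...).
On "dsmwtrvff": the first step gives "sdwmrtfvf", and the second then gives "drv".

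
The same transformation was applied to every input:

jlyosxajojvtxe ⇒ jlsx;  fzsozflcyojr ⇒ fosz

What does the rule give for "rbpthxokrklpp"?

kopt

The pattern: sort the characters into alphabetical order, then keep one character in every 3, starting at position 3 (positions 3rd, 6th, 9th, ...).
For "rbpthxokrklpp", step one produces "bhkkloppprrtx"; step two turns that into "kopt".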